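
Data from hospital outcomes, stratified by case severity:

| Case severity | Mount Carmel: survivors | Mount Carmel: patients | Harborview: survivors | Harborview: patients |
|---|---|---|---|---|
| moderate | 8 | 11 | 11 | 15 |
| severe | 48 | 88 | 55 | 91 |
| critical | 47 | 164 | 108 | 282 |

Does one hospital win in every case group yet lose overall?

Moderate: Mount Carmel 8/11 = 72.7%, Harborview 11/15 = 73.3% → Harborview
Severe: Mount Carmel 48/88 = 54.5%, Harborview 55/91 = 60.4% → Harborview
Critical: Mount Carmel 47/164 = 28.7%, Harborview 108/282 = 38.3% → Harborview
Overall: Mount Carmel 103/263 = 39.2%, Harborview 174/388 = 44.8% → Harborview
Harborview wins overall and in every case group — no reversal.

No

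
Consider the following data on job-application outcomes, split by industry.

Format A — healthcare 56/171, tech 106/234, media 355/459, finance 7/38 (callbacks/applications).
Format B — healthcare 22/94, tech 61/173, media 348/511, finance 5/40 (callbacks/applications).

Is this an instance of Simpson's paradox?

Healthcare: Format A 56/171 = 32.7%, Format B 22/94 = 23.4% → Format A
Tech: Format A 106/234 = 45.3%, Format B 61/173 = 35.3% → Format A
Media: Format A 355/459 = 77.3%, Format B 348/511 = 68.1% → Format A
Finance: Format A 7/38 = 18.4%, Format B 5/40 = 12.5% → Format A
Overall: Format A 524/902 = 58.1%, Format B 436/818 = 53.3% → Format A
Format A wins overall and in every industry group — no reversal.

No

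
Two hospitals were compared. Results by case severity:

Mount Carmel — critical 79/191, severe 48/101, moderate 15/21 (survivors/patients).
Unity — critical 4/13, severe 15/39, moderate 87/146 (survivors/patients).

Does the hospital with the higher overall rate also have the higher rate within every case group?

Critical: Mount Carmel 79/191 = 41.4%, Unity 4/13 = 30.8% → Mount Carmel
Severe: Mount Carmel 48/101 = 47.5%, Unity 15/39 = 38.5% → Mount Carmel
Moderate: Mount Carmel 15/21 = 71.4%, Unity 87/146 = 59.6% → Mount Carmel
Overall: Mount Carmel 142/313 = 45.4%, Unity 106/198 = 53.5% → Unity
Mount Carmel wins each case group but Unity wins overall — the comparison reverses. Mount Carmel's patients skew toward critical, which has a lower base rate.

No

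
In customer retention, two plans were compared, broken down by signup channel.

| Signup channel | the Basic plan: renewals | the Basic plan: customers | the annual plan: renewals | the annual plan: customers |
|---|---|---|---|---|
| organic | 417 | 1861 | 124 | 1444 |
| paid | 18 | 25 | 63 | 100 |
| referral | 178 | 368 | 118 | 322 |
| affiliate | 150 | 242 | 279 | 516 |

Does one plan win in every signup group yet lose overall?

No

Organic: the Basic plan 417/1861 = 22.4%, the annual plan 124/1444 = 8.6% → the Basic plan
Paid: the Basic plan 18/25 = 72.0%, the annual plan 63/100 = 63.0% → the Basic plan
Referral: the Basic plan 178/368 = 48.4%, the annual plan 118/322 = 36.6% → the Basic plan
Affiliate: the Basic plan 150/242 = 62.0%, the annual plan 279/516 = 54.1% → the Basic plan
Overall: the Basic plan 763/2496 = 30.6%, the annual plan 584/2382 = 24.5% → the Basic plan
The Basic plan wins overall and in every signup group — no reversal.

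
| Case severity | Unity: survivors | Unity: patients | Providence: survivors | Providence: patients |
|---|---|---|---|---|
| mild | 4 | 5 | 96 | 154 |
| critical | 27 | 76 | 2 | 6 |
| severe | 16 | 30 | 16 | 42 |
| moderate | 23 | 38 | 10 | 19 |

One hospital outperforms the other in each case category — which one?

Mild: Unity 4/5 = 80.0%, Providence 96/154 = 62.3% → Unity
Critical: Unity 27/76 = 35.5%, Providence 2/6 = 33.3% → Unity
Severe: Unity 16/30 = 53.3%, Providence 16/42 = 38.1% → Unity
Moderate: Unity 23/38 = 60.5%, Providence 10/19 = 52.6% → Unity
Unity has the higher rate in all 4 groups.

Unity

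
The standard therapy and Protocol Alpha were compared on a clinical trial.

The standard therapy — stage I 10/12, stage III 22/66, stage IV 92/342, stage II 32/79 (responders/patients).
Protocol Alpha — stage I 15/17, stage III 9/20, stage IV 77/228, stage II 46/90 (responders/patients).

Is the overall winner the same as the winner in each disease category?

Stage I: the standard therapy 10/12 = 83.3%, Protocol Alpha 15/17 = 88.2% → Protocol Alpha
Stage III: the standard therapy 22/66 = 33.3%, Protocol Alpha 9/20 = 45.0% → Protocol Alpha
Stage IV: the standard therapy 92/342 = 26.9%, Protocol Alpha 77/228 = 33.8% → Protocol Alpha
Stage II: the standard therapy 32/79 = 40.5%, Protocol Alpha 46/90 = 51.1% → Protocol Alpha
Overall: the standard therapy 156/499 = 31.3%, Protocol Alpha 147/355 = 41.4% → Protocol Alpha
Protocol Alpha wins overall and in every disease group — no reversal.

Yes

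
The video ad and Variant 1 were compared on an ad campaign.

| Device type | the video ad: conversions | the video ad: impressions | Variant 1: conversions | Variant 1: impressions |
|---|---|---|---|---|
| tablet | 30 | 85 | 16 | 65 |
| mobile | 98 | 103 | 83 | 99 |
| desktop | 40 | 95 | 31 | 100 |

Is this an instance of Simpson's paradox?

No

Tablet: the video ad 30/85 = 35.3%, Variant 1 16/65 = 24.6% → the video ad
Mobile: the video ad 98/103 = 95.1%, Variant 1 83/99 = 83.8% → the video ad
Desktop: the video ad 40/95 = 42.1%, Variant 1 31/100 = 31.0% → the video ad
Overall: the video ad 168/283 = 59.4%, Variant 1 130/264 = 49.2% → the video ad
The video ad wins overall and in every device group — no reversal.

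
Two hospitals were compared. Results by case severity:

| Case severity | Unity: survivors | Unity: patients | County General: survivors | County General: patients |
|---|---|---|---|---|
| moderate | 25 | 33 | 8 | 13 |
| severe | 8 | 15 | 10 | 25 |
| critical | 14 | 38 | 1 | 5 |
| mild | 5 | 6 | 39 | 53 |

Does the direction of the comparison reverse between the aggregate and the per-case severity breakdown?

Yes

Moderate: Unity 25/33 = 75.8%, County General 8/13 = 61.5% → Unity
Severe: Unity 8/15 = 53.3%, County General 10/25 = 40.0% → Unity
Critical: Unity 14/38 = 36.8%, County General 1/5 = 20.0% → Unity
Mild: Unity 5/6 = 83.3%, County General 39/53 = 73.6% → Unity
Overall: Unity 52/92 = 56.5%, County General 58/96 = 60.4% → County General
Unity wins each case group but County General wins overall — the comparison reverses. Unity's patients skew toward critical, which has a lower base rate.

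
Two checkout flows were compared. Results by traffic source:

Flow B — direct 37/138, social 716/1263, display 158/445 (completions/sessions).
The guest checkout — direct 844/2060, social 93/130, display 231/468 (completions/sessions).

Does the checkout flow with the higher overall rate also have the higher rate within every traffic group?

Direct: Flow B 37/138 = 26.8%, the guest checkout 844/2060 = 41.0% → the guest checkout
Social: Flow B 716/1263 = 56.7%, the guest checkout 93/130 = 71.5% → the guest checkout
Display: Flow B 158/445 = 35.5%, the guest checkout 231/468 = 49.4% → the guest checkout
Overall: Flow B 911/1846 = 49.3%, the guest checkout 1168/2658 = 43.9% → Flow B
The guest checkout wins each traffic group but Flow B wins overall — the comparison reverses. The guest checkout's sessions skew toward direct, which has a lower base rate.

No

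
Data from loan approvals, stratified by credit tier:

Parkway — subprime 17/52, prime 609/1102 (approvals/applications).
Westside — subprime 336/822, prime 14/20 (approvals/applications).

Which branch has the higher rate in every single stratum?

Subprime: Parkway 17/52 = 32.7%, Westside 336/822 = 40.9% → Westside
Prime: Parkway 609/1102 = 55.3%, Westside 14/20 = 70.0% → Westside
Westside has the higher rate in both groups.

Westside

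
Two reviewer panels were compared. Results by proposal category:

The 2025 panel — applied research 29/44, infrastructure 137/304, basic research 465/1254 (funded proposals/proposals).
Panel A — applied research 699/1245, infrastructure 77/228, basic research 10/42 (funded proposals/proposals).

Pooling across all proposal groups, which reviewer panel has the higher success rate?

Panel A

Applied research: the 2025 panel 29/44 = 65.9%, Panel A 699/1245 = 56.1% → the 2025 panel
Infrastructure: the 2025 panel 137/304 = 45.1%, Panel A 77/228 = 33.8% → the 2025 panel
Basic research: the 2025 panel 465/1254 = 37.1%, Panel A 10/42 = 23.8% → the 2025 panel
Overall: the 2025 panel 631/1602 = 39.4%, Panel A 786/1515 = 51.9% → Panel A
(The 2025 panel wins every proposal group but Panel A wins overall — the 2025 panel's proposals skew toward the low-rate basic research group.)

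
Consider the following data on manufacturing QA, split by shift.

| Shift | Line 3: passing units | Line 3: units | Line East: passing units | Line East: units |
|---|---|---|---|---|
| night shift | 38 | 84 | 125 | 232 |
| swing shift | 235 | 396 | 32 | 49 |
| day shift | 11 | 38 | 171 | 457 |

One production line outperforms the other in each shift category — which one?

Line East

Night shift: Line 3 38/84 = 45.2%, Line East 125/232 = 53.9% → Line East
Swing shift: Line 3 235/396 = 59.3%, Line East 32/49 = 65.3% → Line East
Day shift: Line 3 11/38 = 28.9%, Line East 171/457 = 37.4% → Line East
Line East has the higher rate in all 3 groups.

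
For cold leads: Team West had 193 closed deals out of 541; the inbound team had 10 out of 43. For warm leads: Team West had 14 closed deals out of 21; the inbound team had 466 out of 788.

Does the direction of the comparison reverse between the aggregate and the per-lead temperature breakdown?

Yes

Cold: Team West 193/541 = 35.7%, the inbound team 10/43 = 23.3% → Team West
Warm: Team West 14/21 = 66.7%, the inbound team 466/788 = 59.1% → Team West
Overall: Team West 207/562 = 36.8%, the inbound team 476/831 = 57.3% → the inbound team
Team West wins each lead group but the inbound team wins overall — the comparison reverses. Team West's leads skew toward cold, which has a lower base rate.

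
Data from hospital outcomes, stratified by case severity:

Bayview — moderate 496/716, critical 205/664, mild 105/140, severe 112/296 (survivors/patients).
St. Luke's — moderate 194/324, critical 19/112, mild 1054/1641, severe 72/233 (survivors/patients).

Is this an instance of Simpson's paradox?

Yes

Moderate: Bayview 496/716 = 69.3%, St. Luke's 194/324 = 59.9% → Bayview
Critical: Bayview 205/664 = 30.9%, St. Luke's 19/112 = 17.0% → Bayview
Mild: Bayview 105/140 = 75.0%, St. Luke's 1054/1641 = 64.2% → Bayview
Severe: Bayview 112/296 = 37.8%, St. Luke's 72/233 = 30.9% → Bayview
Overall: Bayview 918/1816 = 50.6%, St. Luke's 1339/2310 = 58.0% → St. Luke's
Bayview wins each case group but St. Luke's wins overall — the comparison reverses. Bayview's patients skew toward critical, which has a lower base rate.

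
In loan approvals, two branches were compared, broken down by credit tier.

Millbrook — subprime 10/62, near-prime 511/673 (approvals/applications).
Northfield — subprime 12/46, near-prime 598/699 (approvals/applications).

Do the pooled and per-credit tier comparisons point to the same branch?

Subprime: Millbrook 10/62 = 16.1%, Northfield 12/46 = 26.1% → Northfield
Near-prime: Millbrook 511/673 = 75.9%, Northfield 598/699 = 85.6% → Northfield
Overall: Millbrook 521/735 = 70.9%, Northfield 610/745 = 81.9% → Northfield
Northfield wins overall and in every credit group — no reversal.

Yes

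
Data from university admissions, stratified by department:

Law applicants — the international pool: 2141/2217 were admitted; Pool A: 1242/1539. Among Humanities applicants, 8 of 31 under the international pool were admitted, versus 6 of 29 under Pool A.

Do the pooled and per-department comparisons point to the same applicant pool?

Yes

Law: the international pool 2141/2217 = 96.6%, Pool A 1242/1539 = 80.7% → the international pool
Humanities: the international pool 8/31 = 25.8%, Pool A 6/29 = 20.7% → the international pool
Overall: the international pool 2149/2248 = 95.6%, Pool A 1248/1568 = 79.6% → the international pool
The international pool wins overall and in every department group — no reversal.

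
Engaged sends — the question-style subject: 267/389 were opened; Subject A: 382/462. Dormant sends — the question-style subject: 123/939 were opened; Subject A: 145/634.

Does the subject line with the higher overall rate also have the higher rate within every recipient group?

Yes

Engaged: the question-style subject 267/389 = 68.6%, Subject A 382/462 = 82.7% → Subject A
Dormant: the question-style subject 123/939 = 13.1%, Subject A 145/634 = 22.9% → Subject A
Overall: the question-style subject 390/1328 = 29.4%, Subject A 527/1096 = 48.1% → Subject A
Subject A wins overall and in every recipient group — no reversal.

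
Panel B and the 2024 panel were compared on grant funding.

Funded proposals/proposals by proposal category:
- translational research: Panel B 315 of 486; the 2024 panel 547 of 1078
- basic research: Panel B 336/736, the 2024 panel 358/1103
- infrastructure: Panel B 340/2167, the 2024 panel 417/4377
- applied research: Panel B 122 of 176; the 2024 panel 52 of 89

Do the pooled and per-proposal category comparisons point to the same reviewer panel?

Yes

Translational research: Panel B 315/486 = 64.8%, the 2024 panel 547/1078 = 50.7% → Panel B
Basic research: Panel B 336/736 = 45.7%, the 2024 panel 358/1103 = 32.5% → Panel B
Infrastructure: Panel B 340/2167 = 15.7%, the 2024 panel 417/4377 = 9.5% → Panel B
Applied research: Panel B 122/176 = 69.3%, the 2024 panel 52/89 = 58.4% → Panel B
Overall: Panel B 1113/3565 = 31.2%, the 2024 panel 1374/6647 = 20.7% → Panel B
Panel B wins overall and in every proposal group — no reversal.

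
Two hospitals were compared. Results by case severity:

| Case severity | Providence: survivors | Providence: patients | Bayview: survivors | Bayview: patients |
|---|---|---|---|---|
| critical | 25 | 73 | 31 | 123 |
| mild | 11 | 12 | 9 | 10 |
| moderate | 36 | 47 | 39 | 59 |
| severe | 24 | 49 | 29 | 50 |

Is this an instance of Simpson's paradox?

Critical: Providence 25/73 = 34.2%, Bayview 31/123 = 25.2% → Providence
Mild: Providence 11/12 = 91.7%, Bayview 9/10 = 90.0% → Providence
Moderate: Providence 36/47 = 76.6%, Bayview 39/59 = 66.1% → Providence
Severe: Providence 24/49 = 49.0%, Bayview 29/50 = 58.0% → Bayview
Overall: Providence 96/181 = 53.0%, Bayview 108/242 = 44.6% → Providence
Neither sweeps: Providence wins 3 of 4 groups, Bayview wins 1. Providence wins overall but not every group — no Simpson reversal.

No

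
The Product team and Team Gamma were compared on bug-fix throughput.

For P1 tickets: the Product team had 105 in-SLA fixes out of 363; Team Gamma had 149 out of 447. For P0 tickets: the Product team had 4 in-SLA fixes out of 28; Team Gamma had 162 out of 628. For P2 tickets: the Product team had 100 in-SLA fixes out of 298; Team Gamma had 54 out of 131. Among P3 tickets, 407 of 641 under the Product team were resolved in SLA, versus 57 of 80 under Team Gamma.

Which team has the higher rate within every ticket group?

P1: the Product team 105/363 = 28.9%, Team Gamma 149/447 = 33.3% → Team Gamma
P0: the Product team 4/28 = 14.3%, Team Gamma 162/628 = 25.8% → Team Gamma
P2: the Product team 100/298 = 33.6%, Team Gamma 54/131 = 41.2% → Team Gamma
P3: the Product team 407/641 = 63.5%, Team Gamma 57/80 = 71.2% → Team Gamma
Team Gamma has the higher rate in all 4 groups.

Team Gamma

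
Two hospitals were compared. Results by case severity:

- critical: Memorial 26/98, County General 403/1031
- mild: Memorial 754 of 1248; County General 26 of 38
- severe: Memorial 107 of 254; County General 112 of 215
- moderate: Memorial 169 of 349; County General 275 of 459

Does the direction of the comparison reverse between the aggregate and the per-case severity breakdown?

Yes

Critical: Memorial 26/98 = 26.5%, County General 403/1031 = 39.1% → County General
Mild: Memorial 754/1248 = 60.4%, County General 26/38 = 68.4% → County General
Severe: Memorial 107/254 = 42.1%, County General 112/215 = 52.1% → County General
Moderate: Memorial 169/349 = 48.4%, County General 275/459 = 59.9% → County General
Overall: Memorial 1056/1949 = 54.2%, County General 816/1743 = 46.8% → Memorial
County General wins each case group but Memorial wins overall — the comparison reverses. County General's patients skew toward critical, which has a lower base rate.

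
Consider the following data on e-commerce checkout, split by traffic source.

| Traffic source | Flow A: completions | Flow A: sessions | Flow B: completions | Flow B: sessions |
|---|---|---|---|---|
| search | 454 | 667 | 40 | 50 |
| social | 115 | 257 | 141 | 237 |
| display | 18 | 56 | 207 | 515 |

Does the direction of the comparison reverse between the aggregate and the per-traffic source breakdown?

Yes

Search: Flow A 454/667 = 68.1%, Flow B 40/50 = 80.0% → Flow B
Social: Flow A 115/257 = 44.7%, Flow B 141/237 = 59.5% → Flow B
Display: Flow A 18/56 = 32.1%, Flow B 207/515 = 40.2% → Flow B
Overall: Flow A 587/980 = 59.9%, Flow B 388/802 = 48.4% → Flow A
Flow B wins each traffic group but Flow A wins overall — the comparison reverses. Flow B's sessions skew toward display, which has a lower base rate.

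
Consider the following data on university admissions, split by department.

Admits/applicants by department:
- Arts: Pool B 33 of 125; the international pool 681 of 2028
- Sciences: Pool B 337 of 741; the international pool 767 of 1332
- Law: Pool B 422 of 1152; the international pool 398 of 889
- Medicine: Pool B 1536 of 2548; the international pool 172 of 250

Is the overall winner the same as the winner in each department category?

Arts: Pool B 33/125 = 26.4%, the international pool 681/2028 = 33.6% → the international pool
Sciences: Pool B 337/741 = 45.5%, the international pool 767/1332 = 57.6% → the international pool
Law: Pool B 422/1152 = 36.6%, the international pool 398/889 = 44.8% → the international pool
Medicine: Pool B 1536/2548 = 60.3%, the international pool 172/250 = 68.8% → the international pool
Overall: Pool B 2328/4566 = 51.0%, the international pool 2018/4499 = 44.9% → Pool B
The international pool wins each department group but Pool B wins overall — the comparison reverses. The international pool's applicants skew toward Arts, which has a lower base rate.

No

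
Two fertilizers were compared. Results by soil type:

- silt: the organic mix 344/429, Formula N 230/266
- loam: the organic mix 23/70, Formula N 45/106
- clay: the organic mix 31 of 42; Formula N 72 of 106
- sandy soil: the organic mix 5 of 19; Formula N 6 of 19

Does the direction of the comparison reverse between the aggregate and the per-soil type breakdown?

Silt: the organic mix 344/429 = 80.2%, Formula N 230/266 = 86.5% → Formula N
Loam: the organic mix 23/70 = 32.9%, Formula N 45/106 = 42.5% → Formula N
Clay: the organic mix 31/42 = 73.8%, Formula N 72/106 = 67.9% → the organic mix
Sandy soil: the organic mix 5/19 = 26.3%, Formula N 6/19 = 31.6% → Formula N
Overall: the organic mix 403/560 = 72.0%, Formula N 353/497 = 71.0% → the organic mix
Neither sweeps: the organic mix wins 1 of 4 groups, Formula N wins 3. The organic mix wins overall but not every group — no Simpson reversal.

No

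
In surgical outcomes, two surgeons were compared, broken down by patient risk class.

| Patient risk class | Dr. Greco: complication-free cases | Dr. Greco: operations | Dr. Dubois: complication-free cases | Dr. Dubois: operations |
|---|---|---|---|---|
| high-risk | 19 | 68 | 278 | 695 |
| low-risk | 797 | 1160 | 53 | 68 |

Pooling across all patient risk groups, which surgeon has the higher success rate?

High-risk: Dr. Greco 19/68 = 27.9%, Dr. Dubois 278/695 = 40.0% → Dr. Dubois
Low-risk: Dr. Greco 797/1160 = 68.7%, Dr. Dubois 53/68 = 77.9% → Dr. Dubois
Overall: Dr. Greco 816/1228 = 66.4%, Dr. Dubois 331/763 = 43.4% → Dr. Greco
(Dr. Dubois wins every patient risk group but Dr. Greco wins overall — Dr. Dubois's operations skew toward the low-rate high-risk group.)

Dr. Greco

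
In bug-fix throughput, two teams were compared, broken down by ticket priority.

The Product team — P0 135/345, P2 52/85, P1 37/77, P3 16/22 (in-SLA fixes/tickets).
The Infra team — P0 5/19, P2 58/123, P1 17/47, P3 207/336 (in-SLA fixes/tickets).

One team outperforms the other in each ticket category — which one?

P0: the Product team 135/345 = 39.1%, the Infra team 5/19 = 26.3% → the Product team
P2: the Product team 52/85 = 61.2%, the Infra team 58/123 = 47.2% → the Product team
P1: the Product team 37/77 = 48.1%, the Infra team 17/47 = 36.2% → the Product team
P3: the Product team 16/22 = 72.7%, the Infra team 207/336 = 61.6% → the Product team
The Product team has the higher rate in all 4 groups.

the Product team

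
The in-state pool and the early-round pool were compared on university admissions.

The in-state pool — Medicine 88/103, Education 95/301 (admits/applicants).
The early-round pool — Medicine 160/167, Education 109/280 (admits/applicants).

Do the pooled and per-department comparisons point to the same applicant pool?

Yes

Medicine: the in-state pool 88/103 = 85.4%, the early-round pool 160/167 = 95.8% → the early-round pool
Education: the in-state pool 95/301 = 31.6%, the early-round pool 109/280 = 38.9% → the early-round pool
Overall: the in-state pool 183/404 = 45.3%, the early-round pool 269/447 = 60.2% → the early-round pool
The early-round pool wins overall and in every department group — no reversal.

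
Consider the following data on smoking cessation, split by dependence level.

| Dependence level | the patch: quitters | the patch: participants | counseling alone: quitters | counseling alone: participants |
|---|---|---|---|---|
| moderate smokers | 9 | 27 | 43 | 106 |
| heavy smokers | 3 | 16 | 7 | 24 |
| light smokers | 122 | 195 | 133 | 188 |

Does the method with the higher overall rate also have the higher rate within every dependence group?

Yes

Moderate smokers: the patch 9/27 = 33.3%, counseling alone 43/106 = 40.6% → counseling alone
Heavy smokers: the patch 3/16 = 18.8%, counseling alone 7/24 = 29.2% → counseling alone
Light smokers: the patch 122/195 = 62.6%, counseling alone 133/188 = 70.7% → counseling alone
Overall: the patch 134/238 = 56.3%, counseling alone 183/318 = 57.5% → counseling alone
Counseling alone wins overall and in every dependence group — no reversal.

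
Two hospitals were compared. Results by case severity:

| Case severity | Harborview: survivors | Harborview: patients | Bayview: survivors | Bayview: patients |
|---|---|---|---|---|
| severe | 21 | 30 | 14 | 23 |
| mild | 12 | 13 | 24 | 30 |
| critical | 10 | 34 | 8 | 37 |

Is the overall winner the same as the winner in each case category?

Severe: Harborview 21/30 = 70.0%, Bayview 14/23 = 60.9% → Harborview
Mild: Harborview 12/13 = 92.3%, Bayview 24/30 = 80.0% → Harborview
Critical: Harborview 10/34 = 29.4%, Bayview 8/37 = 21.6% → Harborview
Overall: Harborview 43/77 = 55.8%, Bayview 46/90 = 51.1% → Harborview
Harborview wins overall and in every case group — no reversal.

Yes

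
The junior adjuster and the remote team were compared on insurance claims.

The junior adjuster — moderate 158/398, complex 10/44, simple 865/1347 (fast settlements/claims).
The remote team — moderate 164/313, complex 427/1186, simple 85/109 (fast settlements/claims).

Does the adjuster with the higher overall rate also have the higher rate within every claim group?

No

Moderate: the junior adjuster 158/398 = 39.7%, the remote team 164/313 = 52.4% → the remote team
Complex: the junior adjuster 10/44 = 22.7%, the remote team 427/1186 = 36.0% → the remote team
Simple: the junior adjuster 865/1347 = 64.2%, the remote team 85/109 = 78.0% → the remote team
Overall: the junior adjuster 1033/1789 = 57.7%, the remote team 676/1608 = 42.0% → the junior adjuster
The remote team wins each claim group but the junior adjuster wins overall — the comparison reverses. The remote team's claims skew toward complex, which has a lower base rate.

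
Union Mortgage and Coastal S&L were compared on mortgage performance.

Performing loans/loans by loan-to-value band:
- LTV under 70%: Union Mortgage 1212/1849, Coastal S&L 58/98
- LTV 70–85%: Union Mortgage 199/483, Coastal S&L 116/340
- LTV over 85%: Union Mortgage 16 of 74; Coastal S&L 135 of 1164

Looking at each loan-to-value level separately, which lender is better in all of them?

LTV under 70%: Union Mortgage 1212/1849 = 65.5%, Coastal S&L 58/98 = 59.2% → Union Mortgage
LTV 70–85%: Union Mortgage 199/483 = 41.2%, Coastal S&L 116/340 = 34.1% → Union Mortgage
LTV over 85%: Union Mortgage 16/74 = 21.6%, Coastal S&L 135/1164 = 11.6% → Union Mortgage
Union Mortgage has the higher rate in all 3 groups.

Union Mortgage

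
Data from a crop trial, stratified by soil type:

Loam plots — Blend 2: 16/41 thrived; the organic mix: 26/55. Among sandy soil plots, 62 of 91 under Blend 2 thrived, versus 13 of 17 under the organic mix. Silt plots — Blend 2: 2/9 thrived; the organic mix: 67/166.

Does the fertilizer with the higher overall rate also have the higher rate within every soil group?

Loam: Blend 2 16/41 = 39.0%, the organic mix 26/55 = 47.3% → the organic mix
Sandy soil: Blend 2 62/91 = 68.1%, the organic mix 13/17 = 76.5% → the organic mix
Silt: Blend 2 2/9 = 22.2%, the organic mix 67/166 = 40.4% → the organic mix
Overall: Blend 2 80/141 = 56.7%, the organic mix 106/238 = 44.5% → Blend 2
The organic mix wins each soil group but Blend 2 wins overall — the comparison reverses. The organic mix's plots skew toward silt, which has a lower base rate.

No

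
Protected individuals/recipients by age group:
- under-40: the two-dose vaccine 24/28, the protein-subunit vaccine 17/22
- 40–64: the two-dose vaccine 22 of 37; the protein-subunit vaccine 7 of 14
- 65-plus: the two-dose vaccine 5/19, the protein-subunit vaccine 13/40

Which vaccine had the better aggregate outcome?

the two-dose vaccine

Under-40: the two-dose vaccine 24/28 = 85.7%, the protein-subunit vaccine 17/22 = 77.3% → the two-dose vaccine
40–64: the two-dose vaccine 22/37 = 59.5%, the protein-subunit vaccine 7/14 = 50.0% → the two-dose vaccine
65-plus: the two-dose vaccine 5/19 = 26.3%, the protein-subunit vaccine 13/40 = 32.5% → the protein-subunit vaccine
Overall: the two-dose vaccine 51/84 = 60.7%, the protein-subunit vaccine 37/76 = 48.7% → the two-dose vaccine
(Neither sweeps every age group, but the two-dose vaccine has the higher pooled rate.)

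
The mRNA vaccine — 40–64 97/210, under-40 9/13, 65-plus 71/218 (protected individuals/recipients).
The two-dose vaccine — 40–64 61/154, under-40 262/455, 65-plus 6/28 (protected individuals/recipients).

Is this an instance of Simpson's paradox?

40–64: the mRNA vaccine 97/210 = 46.2%, the two-dose vaccine 61/154 = 39.6% → the mRNA vaccine
Under-40: the mRNA vaccine 9/13 = 69.2%, the two-dose vaccine 262/455 = 57.6% → the mRNA vaccine
65-plus: the mRNA vaccine 71/218 = 32.6%, the two-dose vaccine 6/28 = 21.4% → the mRNA vaccine
Overall: the mRNA vaccine 177/441 = 40.1%, the two-dose vaccine 329/637 = 51.6% → the two-dose vaccine
The mRNA vaccine wins each age group but the two-dose vaccine wins overall — the comparison reverses. The mRNA vaccine's recipients skew toward 65-plus, which has a lower base rate.

Yes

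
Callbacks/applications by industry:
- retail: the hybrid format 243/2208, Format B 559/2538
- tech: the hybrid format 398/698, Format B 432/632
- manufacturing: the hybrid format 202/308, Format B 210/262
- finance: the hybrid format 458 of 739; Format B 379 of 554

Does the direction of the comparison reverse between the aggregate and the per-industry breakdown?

Retail: the hybrid format 243/2208 = 11.0%, Format B 559/2538 = 22.0% → Format B
Tech: the hybrid format 398/698 = 57.0%, Format B 432/632 = 68.4% → Format B
Manufacturing: the hybrid format 202/308 = 65.6%, Format B 210/262 = 80.2% → Format B
Finance: the hybrid format 458/739 = 62.0%, Format B 379/554 = 68.4% → Format B
Overall: the hybrid format 1301/3953 = 32.9%, Format B 1580/3986 = 39.6% → Format B
Format B wins overall and in every industry group — no reversal.

No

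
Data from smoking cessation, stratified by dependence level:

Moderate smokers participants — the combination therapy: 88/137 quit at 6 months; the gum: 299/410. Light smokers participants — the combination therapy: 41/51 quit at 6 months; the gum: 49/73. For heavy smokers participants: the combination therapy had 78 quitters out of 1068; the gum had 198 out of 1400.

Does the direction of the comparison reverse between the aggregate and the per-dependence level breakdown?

No

Moderate smokers: the combination therapy 88/137 = 64.2%, the gum 299/410 = 72.9% → the gum
Light smokers: the combination therapy 41/51 = 80.4%, the gum 49/73 = 67.1% → the combination therapy
Heavy smokers: the combination therapy 78/1068 = 7.3%, the gum 198/1400 = 14.1% → the gum
Overall: the combination therapy 207/1256 = 16.5%, the gum 546/1883 = 29.0% → the gum
Neither sweeps: the combination therapy wins 1 of 3 groups, the gum wins 2. The gum wins overall but not every group — no Simpson reversal.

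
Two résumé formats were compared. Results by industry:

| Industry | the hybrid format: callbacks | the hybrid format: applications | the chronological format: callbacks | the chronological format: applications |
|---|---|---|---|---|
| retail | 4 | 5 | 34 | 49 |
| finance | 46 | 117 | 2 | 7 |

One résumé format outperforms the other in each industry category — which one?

Retail: the hybrid format 4/5 = 80.0%, the chronological format 34/49 = 69.4% → the hybrid format
Finance: the hybrid format 46/117 = 39.3%, the chronological format 2/7 = 28.6% → the hybrid format
The hybrid format has the higher rate in both groups.

the hybrid format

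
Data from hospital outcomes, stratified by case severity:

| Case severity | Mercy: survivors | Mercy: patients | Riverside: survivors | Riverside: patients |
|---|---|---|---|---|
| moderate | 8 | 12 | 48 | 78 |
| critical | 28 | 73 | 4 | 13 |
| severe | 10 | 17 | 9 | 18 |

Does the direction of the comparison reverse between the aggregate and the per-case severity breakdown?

Moderate: Mercy 8/12 = 66.7%, Riverside 48/78 = 61.5% → Mercy
Critical: Mercy 28/73 = 38.4%, Riverside 4/13 = 30.8% → Mercy
Severe: Mercy 10/17 = 58.8%, Riverside 9/18 = 50.0% → Mercy
Overall: Mercy 46/102 = 45.1%, Riverside 61/109 = 56.0% → Riverside
Mercy wins each case group but Riverside wins overall — the comparison reverses. Mercy's patients skew toward critical, which has a lower base rate.

Yes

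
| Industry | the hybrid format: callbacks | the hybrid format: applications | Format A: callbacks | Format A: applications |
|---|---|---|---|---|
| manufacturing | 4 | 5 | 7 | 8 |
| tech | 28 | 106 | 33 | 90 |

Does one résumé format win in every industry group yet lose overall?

No

Manufacturing: the hybrid format 4/5 = 80.0%, Format A 7/8 = 87.5% → Format A
Tech: the hybrid format 28/106 = 26.4%, Format A 33/90 = 36.7% → Format A
Overall: the hybrid format 32/111 = 28.8%, Format A 40/98 = 40.8% → Format A
Format A wins overall and in every industry group — no reversal.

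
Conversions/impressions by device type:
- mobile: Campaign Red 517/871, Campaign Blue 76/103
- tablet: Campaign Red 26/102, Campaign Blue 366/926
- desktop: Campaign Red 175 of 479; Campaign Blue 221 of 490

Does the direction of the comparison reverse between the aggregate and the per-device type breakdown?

Mobile: Campaign Red 517/871 = 59.4%, Campaign Blue 76/103 = 73.8% → Campaign Blue
Tablet: Campaign Red 26/102 = 25.5%, Campaign Blue 366/926 = 39.5% → Campaign Blue
Desktop: Campaign Red 175/479 = 36.5%, Campaign Blue 221/490 = 45.1% → Campaign Blue
Overall: Campaign Red 718/1452 = 49.4%, Campaign Blue 663/1519 = 43.6% → Campaign Red
Campaign Blue wins each device group but Campaign Red wins overall — the comparison reverses. Campaign Blue's impressions skew toward tablet, which has a lower base rate.

Yes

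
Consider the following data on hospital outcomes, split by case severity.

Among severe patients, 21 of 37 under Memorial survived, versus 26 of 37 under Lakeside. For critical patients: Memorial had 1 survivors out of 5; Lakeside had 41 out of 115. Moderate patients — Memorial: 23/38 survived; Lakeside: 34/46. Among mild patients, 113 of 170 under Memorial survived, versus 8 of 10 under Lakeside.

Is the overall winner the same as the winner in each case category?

Severe: Memorial 21/37 = 56.8%, Lakeside 26/37 = 70.3% → Lakeside
Critical: Memorial 1/5 = 20.0%, Lakeside 41/115 = 35.7% → Lakeside
Moderate: Memorial 23/38 = 60.5%, Lakeside 34/46 = 73.9% → Lakeside
Mild: Memorial 113/170 = 66.5%, Lakeside 8/10 = 80.0% → Lakeside
Overall: Memorial 158/250 = 63.2%, Lakeside 109/208 = 52.4% → Memorial
Lakeside wins each case group but Memorial wins overall — the comparison reverses. Lakeside's patients skew toward critical, which has a lower base rate.

No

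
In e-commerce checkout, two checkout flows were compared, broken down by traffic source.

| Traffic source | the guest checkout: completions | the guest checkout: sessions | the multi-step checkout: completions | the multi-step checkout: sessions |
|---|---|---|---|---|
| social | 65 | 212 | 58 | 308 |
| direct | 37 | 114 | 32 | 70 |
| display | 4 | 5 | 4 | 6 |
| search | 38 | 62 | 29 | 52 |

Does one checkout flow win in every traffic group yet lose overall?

Social: the guest checkout 65/212 = 30.7%, the multi-step checkout 58/308 = 18.8% → the guest checkout
Direct: the guest checkout 37/114 = 32.5%, the multi-step checkout 32/70 = 45.7% → the multi-step checkout
Display: the guest checkout 4/5 = 80.0%, the multi-step checkout 4/6 = 66.7% → the guest checkout
Search: the guest checkout 38/62 = 61.3%, the multi-step checkout 29/52 = 55.8% → the guest checkout
Overall: the guest checkout 144/393 = 36.6%, the multi-step checkout 123/436 = 28.2% → the guest checkout
Neither sweeps: the guest checkout wins 3 of 4 groups, the multi-step checkout wins 1. The guest checkout wins overall but not every group — no Simpson reversal.

No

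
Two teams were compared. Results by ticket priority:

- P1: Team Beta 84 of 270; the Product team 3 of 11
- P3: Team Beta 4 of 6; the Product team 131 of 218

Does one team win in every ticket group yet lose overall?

Yes

P1: Team Beta 84/270 = 31.1%, the Product team 3/11 = 27.3% → Team Beta
P3: Team Beta 4/6 = 66.7%, the Product team 131/218 = 60.1% → Team Beta
Overall: Team Beta 88/276 = 31.9%, the Product team 134/229 = 58.5% → the Product team
Team Beta wins each ticket group but the Product team wins overall — the comparison reverses. Team Beta's tickets skew toward P1, which has a lower base rate.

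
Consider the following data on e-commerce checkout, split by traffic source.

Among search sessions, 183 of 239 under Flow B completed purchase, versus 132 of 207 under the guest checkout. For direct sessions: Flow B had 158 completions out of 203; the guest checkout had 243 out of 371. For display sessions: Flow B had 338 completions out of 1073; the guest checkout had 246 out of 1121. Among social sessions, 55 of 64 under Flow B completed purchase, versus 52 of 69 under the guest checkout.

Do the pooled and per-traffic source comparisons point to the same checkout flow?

Yes

Search: Flow B 183/239 = 76.6%, the guest checkout 132/207 = 63.8% → Flow B
Direct: Flow B 158/203 = 77.8%, the guest checkout 243/371 = 65.5% → Flow B
Display: Flow B 338/1073 = 31.5%, the guest checkout 246/1121 = 21.9% → Flow B
Social: Flow B 55/64 = 85.9%, the guest checkout 52/69 = 75.4% → Flow B
Overall: Flow B 734/1579 = 46.5%, the guest checkout 673/1768 = 38.1% → Flow B
Flow B wins overall and in every traffic group — no reversal.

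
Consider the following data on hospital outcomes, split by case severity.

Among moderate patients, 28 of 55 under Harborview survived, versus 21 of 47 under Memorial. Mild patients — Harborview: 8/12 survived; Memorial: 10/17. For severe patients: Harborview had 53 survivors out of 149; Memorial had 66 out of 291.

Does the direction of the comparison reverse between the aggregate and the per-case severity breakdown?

No

Moderate: Harborview 28/55 = 50.9%, Memorial 21/47 = 44.7% → Harborview
Mild: Harborview 8/12 = 66.7%, Memorial 10/17 = 58.8% → Harborview
Severe: Harborview 53/149 = 35.6%, Memorial 66/291 = 22.7% → Harborview
Overall: Harborview 89/216 = 41.2%, Memorial 97/355 = 27.3% → Harborview
Harborview wins overall and in every case group — no reversal.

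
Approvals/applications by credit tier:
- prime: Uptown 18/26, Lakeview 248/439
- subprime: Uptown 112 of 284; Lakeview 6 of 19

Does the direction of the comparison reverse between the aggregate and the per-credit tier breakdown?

Prime: Uptown 18/26 = 69.2%, Lakeview 248/439 = 56.5% → Uptown
Subprime: Uptown 112/284 = 39.4%, Lakeview 6/19 = 31.6% → Uptown
Overall: Uptown 130/310 = 41.9%, Lakeview 254/458 = 55.5% → Lakeview
Uptown wins each credit group but Lakeview wins overall — the comparison reverses. Uptown's applications skew toward subprime, which has a lower base rate.

Yes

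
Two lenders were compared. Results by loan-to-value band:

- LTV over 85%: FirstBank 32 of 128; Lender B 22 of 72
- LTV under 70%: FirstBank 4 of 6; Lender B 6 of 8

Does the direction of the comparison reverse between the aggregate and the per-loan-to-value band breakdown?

LTV over 85%: FirstBank 32/128 = 25.0%, Lender B 22/72 = 30.6% → Lender B
LTV under 70%: FirstBank 4/6 = 66.7%, Lender B 6/8 = 75.0% → Lender B
Overall: FirstBank 36/134 = 26.9%, Lender B 28/80 = 35.0% → Lender B
Lender B wins overall and in every loan-to-value group — no reversal.

No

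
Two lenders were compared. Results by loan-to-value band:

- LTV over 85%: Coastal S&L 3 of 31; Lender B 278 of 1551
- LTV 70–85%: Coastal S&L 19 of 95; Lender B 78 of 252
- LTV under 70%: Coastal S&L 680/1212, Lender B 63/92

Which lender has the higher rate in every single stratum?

Lender B

LTV over 85%: Coastal S&L 3/31 = 9.7%, Lender B 278/1551 = 17.9% → Lender B
LTV 70–85%: Coastal S&L 19/95 = 20.0%, Lender B 78/252 = 31.0% → Lender B
LTV under 70%: Coastal S&L 680/1212 = 56.1%, Lender B 63/92 = 68.5% → Lender B
Lender B has the higher rate in all 3 groups.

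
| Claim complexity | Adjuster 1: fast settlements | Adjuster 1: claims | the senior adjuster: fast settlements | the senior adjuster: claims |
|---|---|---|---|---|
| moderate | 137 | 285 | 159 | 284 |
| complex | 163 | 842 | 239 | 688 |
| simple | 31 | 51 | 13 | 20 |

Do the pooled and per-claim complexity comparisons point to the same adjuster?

Moderate: Adjuster 1 137/285 = 48.1%, the senior adjuster 159/284 = 56.0% → the senior adjuster
Complex: Adjuster 1 163/842 = 19.4%, the senior adjuster 239/688 = 34.7% → the senior adjuster
Simple: Adjuster 1 31/51 = 60.8%, the senior adjuster 13/20 = 65.0% → the senior adjuster
Overall: Adjuster 1 331/1178 = 28.1%, the senior adjuster 411/992 = 41.4% → the senior adjuster
The senior adjuster wins overall and in every claim group — no reversal.

Yes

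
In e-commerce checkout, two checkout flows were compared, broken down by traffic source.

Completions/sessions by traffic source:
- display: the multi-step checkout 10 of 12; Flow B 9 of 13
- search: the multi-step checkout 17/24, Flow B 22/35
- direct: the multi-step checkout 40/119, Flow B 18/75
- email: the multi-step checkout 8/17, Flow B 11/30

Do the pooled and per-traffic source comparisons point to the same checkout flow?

Display: the multi-step checkout 10/12 = 83.3%, Flow B 9/13 = 69.2% → the multi-step checkout
Search: the multi-step checkout 17/24 = 70.8%, Flow B 22/35 = 62.9% → the multi-step checkout
Direct: the multi-step checkout 40/119 = 33.6%, Flow B 18/75 = 24.0% → the multi-step checkout
Email: the multi-step checkout 8/17 = 47.1%, Flow B 11/30 = 36.7% → the multi-step checkout
Overall: the multi-step checkout 75/172 = 43.6%, Flow B 60/153 = 39.2% → the multi-step checkout
The multi-step checkout wins overall and in every traffic group — no reversal.

Yes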